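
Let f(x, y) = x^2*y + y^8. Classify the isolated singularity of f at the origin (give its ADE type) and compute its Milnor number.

Type D_9, Milnor number mu = 9.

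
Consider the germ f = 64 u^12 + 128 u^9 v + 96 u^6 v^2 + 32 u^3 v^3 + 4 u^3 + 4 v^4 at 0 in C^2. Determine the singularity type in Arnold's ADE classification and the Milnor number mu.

Type E6, Milnor number mu = 6.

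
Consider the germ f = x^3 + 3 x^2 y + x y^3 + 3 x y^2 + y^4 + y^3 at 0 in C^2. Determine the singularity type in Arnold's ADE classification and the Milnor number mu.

The Hessian of f at 0 is [[0, 0], [0, 0]] with rank 0, so corank 2. A Groebner basis of the Jacobian ideal J(f) in C{x,y} is {x^3 + 3*x^2*y + 6*x^2 + 12*x*y + 6*y^2, -3*x^2 + x*y^2 - 6*x*y - 3*y^2, 3*x^2 + 6*x*y + y^3 + 3*y^2}; counting standard monomials gives mu = 7. Corank 2; j^3 = (x + y)^3 is a perfect cube, so E-series; the 4-jet and mu = 7 give E_7.

Type E_7, Milnor number mu = 7.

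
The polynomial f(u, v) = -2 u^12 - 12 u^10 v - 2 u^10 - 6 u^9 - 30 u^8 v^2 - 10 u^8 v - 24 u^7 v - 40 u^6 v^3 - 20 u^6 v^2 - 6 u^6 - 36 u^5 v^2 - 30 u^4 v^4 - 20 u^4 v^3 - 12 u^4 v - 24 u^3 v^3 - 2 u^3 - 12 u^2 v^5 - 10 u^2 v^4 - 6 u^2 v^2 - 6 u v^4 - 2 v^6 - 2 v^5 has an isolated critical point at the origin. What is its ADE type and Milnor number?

Type E_8, Milnor number mu = 8.

The Hessian of f at 0 has rank 0. Corank 2; j^3 = -2*u^3 is a perfect cube, so E-series; the 5-jet and mu = 8 give E_8.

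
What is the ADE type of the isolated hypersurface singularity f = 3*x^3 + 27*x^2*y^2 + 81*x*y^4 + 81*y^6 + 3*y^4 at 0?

E_{6}

The Hessian of f at 0 is [[0, 0], [0, 0]] with rank 0, so corank 2. A Groebner basis of the Jacobian ideal J(f) in C{x,y} is {x^3, x^2*y, x^2/6 + x*y^2, y^3}; counting standard monomials gives mu = 6. Corank 2; j^3 = 3*x^3 is a perfect cube, so E-series; the 4-jet and mu = 6 give E_6.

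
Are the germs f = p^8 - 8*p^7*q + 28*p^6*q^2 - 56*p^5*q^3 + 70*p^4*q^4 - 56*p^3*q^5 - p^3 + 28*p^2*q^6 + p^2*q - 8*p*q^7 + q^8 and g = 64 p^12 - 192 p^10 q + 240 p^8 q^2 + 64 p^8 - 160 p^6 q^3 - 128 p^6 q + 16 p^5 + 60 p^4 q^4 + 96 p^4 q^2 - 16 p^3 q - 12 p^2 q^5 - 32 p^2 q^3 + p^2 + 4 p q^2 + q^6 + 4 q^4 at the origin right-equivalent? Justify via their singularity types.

The Hessian of f at 0 has rank 0. Corank 2; j^3 = -p^2*(p - q) has shape L^2 M (L != M), so D-series; mu = 9 gives D_9. The Hessian of g at 0 has rank 1. Corank 1: A-series; mu = 5 gives A_5. f is D_9 but g is A_5, hence not right-equivalent.

No.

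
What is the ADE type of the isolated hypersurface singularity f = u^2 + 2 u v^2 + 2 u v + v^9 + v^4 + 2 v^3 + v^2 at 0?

The Hessian of f at 0 has rank 1. Corank 1: A-series; mu = 8 gives A_8.

A_8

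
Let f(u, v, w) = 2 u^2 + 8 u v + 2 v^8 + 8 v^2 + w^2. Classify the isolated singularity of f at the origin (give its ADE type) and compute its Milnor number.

Type A_{7}, Milnor number mu = 7.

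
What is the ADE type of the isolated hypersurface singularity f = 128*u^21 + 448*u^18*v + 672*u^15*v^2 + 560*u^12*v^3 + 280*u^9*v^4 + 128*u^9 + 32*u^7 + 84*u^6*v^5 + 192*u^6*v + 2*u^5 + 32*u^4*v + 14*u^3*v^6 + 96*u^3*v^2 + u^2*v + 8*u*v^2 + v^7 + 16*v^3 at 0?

D8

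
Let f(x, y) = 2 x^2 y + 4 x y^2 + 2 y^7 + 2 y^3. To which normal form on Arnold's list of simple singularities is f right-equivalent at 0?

D8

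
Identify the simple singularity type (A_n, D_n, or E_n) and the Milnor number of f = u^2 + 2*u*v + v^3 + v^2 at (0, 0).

Type A2, Milnor number mu = 2.

The Hessian of f at 0 is [[2, 2], [2, 2]] with rank 1, so corank 1. A Groebner basis of the Jacobian ideal J(f) in C{u,v} is {v^2, u + v}; counting standard monomials gives mu = 2. Corank 1: A-series; mu = 2 gives A_2.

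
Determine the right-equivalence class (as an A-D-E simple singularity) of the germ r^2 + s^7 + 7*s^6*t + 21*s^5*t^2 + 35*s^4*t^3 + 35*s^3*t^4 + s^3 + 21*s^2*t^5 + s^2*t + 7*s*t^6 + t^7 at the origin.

The Hessian of f at 0 has rank 1. Corank 2; j^3 = s^2*(s + t) has shape L^2 M (L != M), so D-series; mu = 8 gives D_8.

D8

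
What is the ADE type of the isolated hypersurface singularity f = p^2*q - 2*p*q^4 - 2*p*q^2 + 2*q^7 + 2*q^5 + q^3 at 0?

D_8

The Hessian of f at 0 has rank 0. Corank 2; j^3 = q*(p - q)^2 has shape L^2 M (L != M), so D-series; mu = 8 gives D_8.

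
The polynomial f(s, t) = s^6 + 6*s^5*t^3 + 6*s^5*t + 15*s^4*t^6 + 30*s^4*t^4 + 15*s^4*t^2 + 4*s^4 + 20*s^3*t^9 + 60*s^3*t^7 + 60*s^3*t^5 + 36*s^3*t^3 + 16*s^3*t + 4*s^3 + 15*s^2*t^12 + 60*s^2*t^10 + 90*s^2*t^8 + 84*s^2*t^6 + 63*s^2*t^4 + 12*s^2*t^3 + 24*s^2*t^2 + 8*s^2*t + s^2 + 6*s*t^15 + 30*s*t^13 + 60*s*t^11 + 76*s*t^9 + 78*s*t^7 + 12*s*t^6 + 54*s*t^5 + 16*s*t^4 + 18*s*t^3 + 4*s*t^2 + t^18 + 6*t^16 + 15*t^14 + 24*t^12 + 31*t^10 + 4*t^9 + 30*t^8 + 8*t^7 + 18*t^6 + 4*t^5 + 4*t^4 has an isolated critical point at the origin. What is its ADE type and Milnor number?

Type A5, Milnor number mu = 5.

The Hessian of f at 0 has rank 1. Corank 1: A-series; mu = 5 gives A_5.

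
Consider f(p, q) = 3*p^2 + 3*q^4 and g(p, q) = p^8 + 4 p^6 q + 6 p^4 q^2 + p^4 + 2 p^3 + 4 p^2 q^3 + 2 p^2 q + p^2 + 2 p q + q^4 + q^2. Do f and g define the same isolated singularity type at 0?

Yes.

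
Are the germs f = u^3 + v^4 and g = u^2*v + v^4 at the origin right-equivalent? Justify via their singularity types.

No.

The Hessian of f at 0 has rank 0. Corank 2; j^3 = u^3 is a perfect cube, so E-series; the 4-jet and mu = 6 give E_6. The Hessian of g at 0 has rank 0. Corank 2; j^3 = u^2*v has shape L^2 M (L != M), so D-series; mu = 5 gives D_5. f is E_6 but g is D_5, hence not right-equivalent.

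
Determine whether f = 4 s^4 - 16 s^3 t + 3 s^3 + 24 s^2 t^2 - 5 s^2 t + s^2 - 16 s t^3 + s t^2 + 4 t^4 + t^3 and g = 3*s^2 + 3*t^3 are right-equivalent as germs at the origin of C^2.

The Hessian of f at 0 has rank 1. Corank 1: A-series; mu = 2 gives A_2. The Hessian of g at 0 has rank 1. Corank 1: A-series; mu = 2 gives A_2. Both have type A_2, hence right-equivalent.

Yes.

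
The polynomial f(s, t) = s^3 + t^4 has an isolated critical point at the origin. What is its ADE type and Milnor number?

Type E_6, Milnor number mu = 6.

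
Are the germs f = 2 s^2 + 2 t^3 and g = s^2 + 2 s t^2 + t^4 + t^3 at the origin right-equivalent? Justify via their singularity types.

Yes.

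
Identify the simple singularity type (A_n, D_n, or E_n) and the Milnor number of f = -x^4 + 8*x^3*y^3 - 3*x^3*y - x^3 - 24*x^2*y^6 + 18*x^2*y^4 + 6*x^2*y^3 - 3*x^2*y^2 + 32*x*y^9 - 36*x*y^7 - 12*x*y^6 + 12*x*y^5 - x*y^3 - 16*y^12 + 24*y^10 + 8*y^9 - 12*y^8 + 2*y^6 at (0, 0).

Type E_{7}, Milnor number mu = 7.

The Hessian of f at 0 is [[0, 0], [0, 0]] with rank 0, so corank 2. A Groebner basis of the Jacobian ideal J(f) in C{x,y} is {3*x^2 + y^4 + y^3, x^3, x^2*y - x^2 - y^3/3, 2*x^2 + x*y^2 + 2*y^3/3}; counting standard monomials gives mu = 7. Corank 2; j^3 = -x^3 is a perfect cube, so E-series; the 4-jet and mu = 7 give E_7.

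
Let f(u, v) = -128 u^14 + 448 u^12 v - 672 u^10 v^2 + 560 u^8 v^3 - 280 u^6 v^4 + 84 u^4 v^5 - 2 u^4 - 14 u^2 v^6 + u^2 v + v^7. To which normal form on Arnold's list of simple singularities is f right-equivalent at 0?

D8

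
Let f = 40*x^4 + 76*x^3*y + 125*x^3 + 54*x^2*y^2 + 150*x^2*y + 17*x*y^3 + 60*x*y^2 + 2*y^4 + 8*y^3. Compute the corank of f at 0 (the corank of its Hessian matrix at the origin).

2

The Hessian at 0 is [[0, 0], [0, 0]] of rank 0; hence corank 2.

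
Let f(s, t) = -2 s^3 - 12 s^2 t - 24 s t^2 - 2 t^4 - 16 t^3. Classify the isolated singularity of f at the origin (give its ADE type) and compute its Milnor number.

Type E_6, Milnor number mu = 6.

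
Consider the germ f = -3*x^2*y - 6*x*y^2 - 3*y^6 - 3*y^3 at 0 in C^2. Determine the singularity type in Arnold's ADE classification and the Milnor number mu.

Type D7, Milnor number mu = 7.

The Hessian of f at 0 has rank 0. Corank 2; j^3 = -3*y*(x + y)^2 has shape L^2 M (L != M), so D-series; mu = 7 gives D_7.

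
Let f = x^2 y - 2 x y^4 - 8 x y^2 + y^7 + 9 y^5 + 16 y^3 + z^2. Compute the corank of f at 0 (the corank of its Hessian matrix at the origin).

2

The Hessian at 0 is [[0, 0, 0], [0, 0, 0], [0, 0, 2]] of rank 1; hence corank 2.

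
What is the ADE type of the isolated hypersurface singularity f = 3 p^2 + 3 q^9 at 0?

A_8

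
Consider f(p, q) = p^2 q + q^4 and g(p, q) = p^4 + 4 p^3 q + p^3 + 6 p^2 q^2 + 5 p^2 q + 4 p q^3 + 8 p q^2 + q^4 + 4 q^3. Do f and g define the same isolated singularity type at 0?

The Hessian of f at 0 is [[0, 0], [0, 0]] with rank 0, so corank 2. A Groebner basis of the Jacobian ideal J(f) in C{p,q} is {p^3, p^2/4 + q^3, p*q}; counting standard monomials gives mu = 5. Corank 2; j^3 = p^2*q has shape L^2 M (L != M), so D-series; mu = 5 gives D_5. The Hessian of g at 0 is [[0, 0], [0, 0]] with rank 0, so corank 2. A Groebner basis of the Jacobian ideal J(g) in C{p,q} is {p*q^2 + p*q/2 + q^2, -p*q/4 + q^3 - q^2/2, p^2 + 3*p*q + 2*q^2}; counting standard monomials gives mu = 5. Corank 2; j^3 = (p + q)*(p + 2*q)^2 has shape L^2 M (L != M), so D-series; mu = 5 gives D_5. Both have type D_5, hence right-equivalent.

Yes.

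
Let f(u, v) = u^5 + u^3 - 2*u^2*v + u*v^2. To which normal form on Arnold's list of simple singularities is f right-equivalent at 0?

D6

The Hessian of f at 0 has rank 0. Corank 2; j^3 = u*(u - v)^2 has shape L^2 M (L != M), so D-series; mu = 6 gives D_6.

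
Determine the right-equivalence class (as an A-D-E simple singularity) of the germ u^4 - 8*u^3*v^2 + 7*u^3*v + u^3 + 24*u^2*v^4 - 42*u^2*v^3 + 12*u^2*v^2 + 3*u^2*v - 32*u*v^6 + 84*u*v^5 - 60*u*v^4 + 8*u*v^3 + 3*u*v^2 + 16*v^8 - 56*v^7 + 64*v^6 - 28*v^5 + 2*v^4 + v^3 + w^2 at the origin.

The Hessian of f at 0 is [[0, 0, 0], [0, 0, 0], [0, 0, 2]] with rank 1, so corank 2. A Groebner basis of the Jacobian ideal J(f) in C{u,v,w} is {-3*u^2/19 - 6*u*v/19 + v^4 - v^3/19 - 3*v^2/19, u^3 - 27*u^2/19 - 54*u*v/19 + 10*v^3/19 - 27*v^2/19, u^2*v + 17*u^2/19 + 34*u*v/19 - 40*v^3/57 + 17*v^2/19, -8*u^2/19 + u*v^2 - 16*u*v/19 + 49*v^3/57 - 8*v^2/19, w}; counting standard monomials gives mu = 7. Corank 2; j^3 = (u + v)^3 is a perfect cube, so E-series; the 4-jet and mu = 7 give E_7.

E7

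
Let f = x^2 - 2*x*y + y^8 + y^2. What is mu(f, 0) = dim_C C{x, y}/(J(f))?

The Hessian of f at 0 has rank 1. Corank 1: A-series; mu = 7 gives A_7.

7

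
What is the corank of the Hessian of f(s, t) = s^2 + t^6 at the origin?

1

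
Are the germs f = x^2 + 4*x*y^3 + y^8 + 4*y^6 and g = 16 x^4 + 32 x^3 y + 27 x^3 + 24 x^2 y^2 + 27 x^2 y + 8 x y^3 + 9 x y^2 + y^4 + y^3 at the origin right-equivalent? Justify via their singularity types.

The Hessian of f at 0 is [[2, 0], [0, 0]] with rank 1, so corank 1. A Groebner basis of the Jacobian ideal J(f) in C{x,y} is {x^3, x^2*y, x/2 + y^3}; counting standard monomials gives mu = 7. Corank 1: A-series; mu = 7 gives A_7. The Hessian of g at 0 is [[0, 0], [0, 0]] with rank 0, so corank 2. A Groebner basis of the Jacobian ideal J(g) in C{x,y} is {y^4, x*y^2 + 7*y^3/18, x^2 + 2*x*y/3 + y^2/9}; counting standard monomials gives mu = 6. Corank 2; j^3 = (3*x + y)^3 is a perfect cube, so E-series; the 4-jet and mu = 6 give E_6. f is A_7 but g is E_6, hence not right-equivalent.

No.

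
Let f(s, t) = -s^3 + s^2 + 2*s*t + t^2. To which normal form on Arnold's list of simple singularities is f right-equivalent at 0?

A_2

The Hessian of f at 0 has rank 1. Corank 1: A-series; mu = 2 gives A_2.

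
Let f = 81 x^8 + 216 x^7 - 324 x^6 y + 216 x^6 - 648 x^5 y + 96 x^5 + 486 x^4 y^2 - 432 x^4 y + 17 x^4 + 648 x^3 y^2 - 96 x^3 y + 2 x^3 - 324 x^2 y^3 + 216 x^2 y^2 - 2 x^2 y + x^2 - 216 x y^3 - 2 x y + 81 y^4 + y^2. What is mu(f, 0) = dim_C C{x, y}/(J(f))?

3

The Hessian of f at 0 has rank 1. Corank 1: A-series; mu = 3 gives A_3.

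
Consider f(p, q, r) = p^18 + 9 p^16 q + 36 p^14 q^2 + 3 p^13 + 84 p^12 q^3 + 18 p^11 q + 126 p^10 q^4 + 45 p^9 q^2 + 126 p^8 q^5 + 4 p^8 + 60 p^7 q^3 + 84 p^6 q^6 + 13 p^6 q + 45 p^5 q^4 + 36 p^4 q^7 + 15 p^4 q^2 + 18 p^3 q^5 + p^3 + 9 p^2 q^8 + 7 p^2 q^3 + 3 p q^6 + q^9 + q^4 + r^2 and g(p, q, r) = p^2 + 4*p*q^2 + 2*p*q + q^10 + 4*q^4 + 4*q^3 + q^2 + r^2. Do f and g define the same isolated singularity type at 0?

The Hessian of f at 0 is [[0, 0, 0], [0, 0, 0], [0, 0, 2]] with rank 1, so corank 2. A Groebner basis of the Jacobian ideal J(f) in C{p,q,r} is {q^3, p^2, r}; counting standard monomials gives mu = 6. Corank 2; j^3 = p^3 is a perfect cube, so E-series; the 4-jet and mu = 6 give E_6. The Hessian of g at 0 is [[2, 2, 0], [2, 2, 0], [0, 0, 2]] with rank 2, so corank 1. A Groebner basis of the Jacobian ideal J(g) in C{p,q,r} is {p^5 + 5*p^4 + 15*p^3*q - 35*p^3/4 - 27*p^2*q/2 + 23*p^2/8 + 27*p*q/8 - p/4 - q/4, p^4*q - 2*p^4 - 5*p^3*q + 5*p^3/2 + 15*p^2*q/4 - 3*p^2/4 - 7*p*q/8 + p/16 + q/16, p/2 + q^2 + q/2, r}; counting standard monomials gives mu = 9. Corank 1: A-series; mu = 9 gives A_9. f is E_6 but g is A_9, hence not right-equivalent.

No.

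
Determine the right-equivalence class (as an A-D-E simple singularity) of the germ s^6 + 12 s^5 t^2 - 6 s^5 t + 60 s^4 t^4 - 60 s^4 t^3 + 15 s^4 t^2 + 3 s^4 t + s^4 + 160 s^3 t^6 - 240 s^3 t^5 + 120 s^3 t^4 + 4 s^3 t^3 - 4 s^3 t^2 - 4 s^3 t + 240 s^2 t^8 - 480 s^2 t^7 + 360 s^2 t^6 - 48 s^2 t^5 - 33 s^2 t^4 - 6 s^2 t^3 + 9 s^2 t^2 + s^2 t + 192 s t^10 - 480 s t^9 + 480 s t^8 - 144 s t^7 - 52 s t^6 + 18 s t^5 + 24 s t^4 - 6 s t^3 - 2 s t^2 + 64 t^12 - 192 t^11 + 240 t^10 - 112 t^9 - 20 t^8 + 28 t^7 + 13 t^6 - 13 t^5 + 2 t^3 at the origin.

D4

The Hessian of f at 0 has rank 0. Corank 2; j^3 = t*(s^2 - 2*s*t + 2*t^2) splits into three distinct lines over C (the quadratic factor has nonzero discriminant), so D_4.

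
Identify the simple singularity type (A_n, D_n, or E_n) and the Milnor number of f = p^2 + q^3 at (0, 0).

Type A_{2}, Milnor number mu = 2.

The Hessian of f at 0 has rank 1. Corank 1: A-series; mu = 2 gives A_2.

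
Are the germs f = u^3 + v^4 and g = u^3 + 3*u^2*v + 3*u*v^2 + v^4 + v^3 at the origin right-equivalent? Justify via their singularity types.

Yes.

The Hessian of f at 0 is [[0, 0], [0, 0]] with rank 0, so corank 2. A Groebner basis of the Jacobian ideal J(f) in C{u,v} is {v^3, u^2}; counting standard monomials gives mu = 6. Corank 2; j^3 = u^3 is a perfect cube, so E-series; the 4-jet and mu = 6 give E_6. The Hessian of g at 0 is [[0, 0], [0, 0]] with rank 0, so corank 2. A Groebner basis of the Jacobian ideal J(g) in C{u,v} is {v^3, u^2 + 2*u*v + v^2}; counting standard monomials gives mu = 6. Corank 2; j^3 = (u + v)^3 is a perfect cube, so E-series; the 4-jet and mu = 6 give E_6. Both have type E_6, hence right-equivalent.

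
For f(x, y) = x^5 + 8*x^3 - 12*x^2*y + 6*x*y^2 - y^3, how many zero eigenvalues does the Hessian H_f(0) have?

Hessian at 0 has rank 0.

2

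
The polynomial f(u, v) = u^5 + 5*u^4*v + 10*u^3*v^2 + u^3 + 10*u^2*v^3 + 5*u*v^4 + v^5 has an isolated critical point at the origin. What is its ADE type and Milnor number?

Type E8, Milnor number mu = 8.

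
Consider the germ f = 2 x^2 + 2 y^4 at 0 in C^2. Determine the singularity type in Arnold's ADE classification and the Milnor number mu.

Type A_{3}, Milnor number mu = 3.

The Hessian of f at 0 has rank 1. Corank 1: A-series; mu = 3 gives A_3.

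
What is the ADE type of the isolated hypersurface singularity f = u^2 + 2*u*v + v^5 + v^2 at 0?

A_{4}

The Hessian of f at 0 has rank 1. Corank 1: A-series; mu = 4 gives A_4.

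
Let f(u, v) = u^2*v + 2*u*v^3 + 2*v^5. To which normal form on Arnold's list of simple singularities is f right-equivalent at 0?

D6

The Hessian of f at 0 has rank 0. Corank 2; j^3 = u^2*v has shape L^2 M (L != M), so D-series; mu = 6 gives D_6.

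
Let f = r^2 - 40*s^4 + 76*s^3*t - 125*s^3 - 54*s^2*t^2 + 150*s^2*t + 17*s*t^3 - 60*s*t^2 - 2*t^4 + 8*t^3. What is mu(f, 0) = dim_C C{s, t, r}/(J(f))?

7

The Hessian of f at 0 is [[0, 0, 0], [0, 0, 0], [0, 0, 2]] with rank 1, so corank 2. A Groebner basis of the Jacobian ideal J(f) in C{s,t,r} is {1171875*s^2/4 - 234375*s*t + t^4 - 125*t^3/4 + 46875*t^2, s^3 + 675*s^2/2 - 270*s*t - t^3/10 + 54*t^2, s^2*t + 2125*s^2/4 - 425*s*t - 13*t^3/60 + 85*t^2, 625*s^2 + s*t^2 - 500*s*t - 7*t^3/15 + 100*t^2, r}; counting standard monomials gives mu = 7. Corank 2; j^3 = -(5*s - 2*t)^3 is a perfect cube, so E-series; the 4-jet and mu = 7 give E_7.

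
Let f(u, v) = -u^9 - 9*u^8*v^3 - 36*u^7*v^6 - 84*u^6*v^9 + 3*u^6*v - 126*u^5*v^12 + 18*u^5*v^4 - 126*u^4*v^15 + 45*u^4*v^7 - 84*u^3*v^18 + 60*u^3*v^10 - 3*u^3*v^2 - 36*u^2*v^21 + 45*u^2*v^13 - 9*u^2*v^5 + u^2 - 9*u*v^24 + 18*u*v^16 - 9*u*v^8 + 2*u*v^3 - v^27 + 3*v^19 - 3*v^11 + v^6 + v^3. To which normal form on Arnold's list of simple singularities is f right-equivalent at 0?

A_2

The Hessian of f at 0 has rank 1. Corank 1: A-series; mu = 2 gives A_2.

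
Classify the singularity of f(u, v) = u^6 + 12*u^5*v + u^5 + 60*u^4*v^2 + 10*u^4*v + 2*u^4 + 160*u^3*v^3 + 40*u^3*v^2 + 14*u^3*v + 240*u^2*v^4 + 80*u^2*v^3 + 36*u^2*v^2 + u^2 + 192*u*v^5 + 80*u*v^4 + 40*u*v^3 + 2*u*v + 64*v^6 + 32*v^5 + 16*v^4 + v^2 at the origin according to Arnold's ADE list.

A_4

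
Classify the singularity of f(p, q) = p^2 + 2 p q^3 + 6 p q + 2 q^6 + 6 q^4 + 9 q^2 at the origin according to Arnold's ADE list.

A_{5}

The Hessian of f at 0 is [[2, 6], [6, 18]] with rank 1, so corank 1. A Groebner basis of the Jacobian ideal J(f) in C{p,q} is {p*q^2 - 3*p - 9*q, p + q^3 + 3*q, p^2 + 6*p*q + 9*q^2}; counting standard monomials gives mu = 5. Corank 1: A-series; mu = 5 gives A_5.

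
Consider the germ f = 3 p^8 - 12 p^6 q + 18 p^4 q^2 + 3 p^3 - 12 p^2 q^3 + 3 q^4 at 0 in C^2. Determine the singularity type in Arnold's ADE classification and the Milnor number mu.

The Hessian of f at 0 is [[0, 0], [0, 0]] with rank 0, so corank 2. A Groebner basis of the Jacobian ideal J(f) in C{p,q} is {q^3, p^2}; counting standard monomials gives mu = 6. Corank 2; j^3 = 3*p^3 is a perfect cube, so E-series; the 4-jet and mu = 6 give E_6.

Type E_6, Milnor number mu = 6.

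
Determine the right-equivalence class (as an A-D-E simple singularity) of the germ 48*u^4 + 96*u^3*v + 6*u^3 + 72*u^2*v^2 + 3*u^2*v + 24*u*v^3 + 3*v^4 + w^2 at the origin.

The Hessian of f at 0 is [[0, 0, 0], [0, 0, 0], [0, 0, 2]] with rank 1, so corank 2. A Groebner basis of the Jacobian ideal J(f) in C{u,v,w} is {u*v^2, -u*v/8 + v^3, u^2 + u*v/2, w}; counting standard monomials gives mu = 5. Corank 2; j^3 = 3*u^2*(2*u + v) has shape L^2 M (L != M), so D-series; mu = 5 gives D_5.

D_5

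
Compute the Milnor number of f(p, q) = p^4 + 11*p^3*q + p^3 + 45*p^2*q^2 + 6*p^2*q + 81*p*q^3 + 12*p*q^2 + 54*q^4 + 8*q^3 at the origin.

7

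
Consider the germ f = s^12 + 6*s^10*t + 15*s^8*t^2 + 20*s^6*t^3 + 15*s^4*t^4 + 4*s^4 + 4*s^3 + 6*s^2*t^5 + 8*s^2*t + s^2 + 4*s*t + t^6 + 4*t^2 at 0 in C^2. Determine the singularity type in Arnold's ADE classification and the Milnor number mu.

Type A_{5}, Milnor number mu = 5.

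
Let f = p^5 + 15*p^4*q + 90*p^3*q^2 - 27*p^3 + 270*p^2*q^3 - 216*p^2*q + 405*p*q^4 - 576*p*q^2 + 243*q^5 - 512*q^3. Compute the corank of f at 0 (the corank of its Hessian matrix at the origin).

Hessian at 0 has rank 0.

2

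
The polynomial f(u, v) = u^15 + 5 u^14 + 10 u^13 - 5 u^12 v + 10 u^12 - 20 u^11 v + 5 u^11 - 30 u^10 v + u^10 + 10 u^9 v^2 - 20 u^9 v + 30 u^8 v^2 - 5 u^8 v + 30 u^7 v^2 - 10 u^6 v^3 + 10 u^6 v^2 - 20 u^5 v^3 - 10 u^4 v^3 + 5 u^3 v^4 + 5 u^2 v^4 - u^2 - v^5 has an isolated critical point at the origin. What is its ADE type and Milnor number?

Type A_4, Milnor number mu = 4.

The Hessian of f at 0 is [[-2, 0], [0, 0]] with rank 1, so corank 1. A Groebner basis of the Jacobian ideal J(f) in C{u,v} is {v^4, u}; counting standard monomials gives mu = 4. Corank 1: A-series; mu = 4 gives A_4.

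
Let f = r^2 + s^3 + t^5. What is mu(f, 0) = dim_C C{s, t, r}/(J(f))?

The Hessian of f at 0 has rank 1. Corank 2; j^3 = s^3 is a perfect cube, so E-series; the 5-jet and mu = 8 give E_8.

8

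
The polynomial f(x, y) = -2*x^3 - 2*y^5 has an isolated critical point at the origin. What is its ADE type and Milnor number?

Type E_{8}, Milnor number mu = 8.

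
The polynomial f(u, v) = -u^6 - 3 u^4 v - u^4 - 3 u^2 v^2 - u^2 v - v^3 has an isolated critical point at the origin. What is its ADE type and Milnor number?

Type D_{4}, Milnor number mu = 4.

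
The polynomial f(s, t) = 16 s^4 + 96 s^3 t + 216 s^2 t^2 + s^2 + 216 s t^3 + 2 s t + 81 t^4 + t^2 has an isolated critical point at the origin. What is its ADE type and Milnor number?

Type A_3, Milnor number mu = 3.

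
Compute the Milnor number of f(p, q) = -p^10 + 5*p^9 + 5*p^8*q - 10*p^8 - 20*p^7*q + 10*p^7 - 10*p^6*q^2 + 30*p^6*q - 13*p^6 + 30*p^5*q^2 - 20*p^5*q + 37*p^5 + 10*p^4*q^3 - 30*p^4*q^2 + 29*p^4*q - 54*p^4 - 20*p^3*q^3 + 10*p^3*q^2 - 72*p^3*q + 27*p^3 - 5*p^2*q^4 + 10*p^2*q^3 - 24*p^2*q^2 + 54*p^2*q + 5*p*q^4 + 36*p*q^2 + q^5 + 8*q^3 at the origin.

8

The Hessian of f at 0 is [[0, 0], [0, 0]] with rank 0, so corank 2. A Groebner basis of the Jacobian ideal J(f) in C{p,q} is {-2187*p^2/128 + p*q^3 + 81*p*q^2/8 - 729*p*q/32 + 27*q^3/4 - 243*q^2/32, 729*p^2/32 - 27*p*q^2/2 + 243*p*q/8 + q^4 - 9*q^3 + 81*q^2/8, p^3 + 9*p^2/4 - 8*p*q^2/3 + 3*p*q - 40*q^3/27 + q^2, p^2*q - 9*p^2/8 + 2*p*q^2 - 3*p*q/2 + 8*q^3/9 - q^2/2}; counting standard monomials gives mu = 8. Corank 2; j^3 = (3*p + 2*q)^3 is a perfect cube, so E-series; the 5-jet and mu = 8 give E_8.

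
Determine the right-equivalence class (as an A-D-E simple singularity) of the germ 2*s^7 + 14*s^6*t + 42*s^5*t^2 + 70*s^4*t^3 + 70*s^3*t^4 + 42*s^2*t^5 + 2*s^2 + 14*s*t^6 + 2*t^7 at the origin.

A_{6}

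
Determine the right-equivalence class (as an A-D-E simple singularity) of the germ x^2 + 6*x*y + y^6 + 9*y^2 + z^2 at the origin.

A_{5}

The Hessian of f at 0 has rank 2. Corank 1: A-series; mu = 5 gives A_5.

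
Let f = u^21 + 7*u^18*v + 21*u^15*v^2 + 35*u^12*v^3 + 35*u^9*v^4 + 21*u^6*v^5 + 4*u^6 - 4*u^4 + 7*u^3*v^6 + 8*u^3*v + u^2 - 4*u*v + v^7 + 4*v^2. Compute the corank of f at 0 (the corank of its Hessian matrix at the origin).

1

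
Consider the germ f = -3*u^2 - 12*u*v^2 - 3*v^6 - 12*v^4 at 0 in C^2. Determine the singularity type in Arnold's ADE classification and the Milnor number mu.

Type A5, Milnor number mu = 5.

The Hessian of f at 0 has rank 1. Corank 1: A-series; mu = 5 gives A_5.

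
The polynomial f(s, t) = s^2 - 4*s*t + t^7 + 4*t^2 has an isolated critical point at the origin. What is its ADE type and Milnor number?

Type A6, Milnor number mu = 6.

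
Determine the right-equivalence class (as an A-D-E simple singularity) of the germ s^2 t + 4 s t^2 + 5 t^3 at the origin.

D4

The Hessian of f at 0 has rank 0. Corank 2; j^3 = t*(s^2 + 4*s*t + 5*t^2) splits into three distinct lines over C (the quadratic factor has nonzero discriminant), so D_4.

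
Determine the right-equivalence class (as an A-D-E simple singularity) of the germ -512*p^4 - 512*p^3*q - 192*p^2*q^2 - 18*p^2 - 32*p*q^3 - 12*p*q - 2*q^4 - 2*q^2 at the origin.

The Hessian of f at 0 has rank 1. Corank 1: A-series; mu = 3 gives A_3.

A3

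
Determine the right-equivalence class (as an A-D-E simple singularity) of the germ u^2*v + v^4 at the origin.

The Hessian of f at 0 is [[0, 0], [0, 0]] with rank 0, so corank 2. A Groebner basis of the Jacobian ideal J(f) in C{u,v} is {u^3, u^2/4 + v^3, u*v}; counting standard monomials gives mu = 5. Corank 2; j^3 = u^2*v has shape L^2 M (L != M), so D-series; mu = 5 gives D_5.

D_{5}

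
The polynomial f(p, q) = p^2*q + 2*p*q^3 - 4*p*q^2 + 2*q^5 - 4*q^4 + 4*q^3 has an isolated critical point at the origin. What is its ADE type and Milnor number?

Type D_6, Milnor number mu = 6.

The Hessian of f at 0 is [[0, 0], [0, 0]] with rank 0, so corank 2. A Groebner basis of the Jacobian ideal J(f) in C{p,q} is {p^3 - 3*p^2 + 20*p*q - 28*q^2, p^2*q - p^2 + 8*p*q - 12*q^2, -p^2/4 + p*q^2 + 3*p*q - 5*q^2, p*q + q^3 - 2*q^2}; counting standard monomials gives mu = 6. Corank 2; j^3 = q*(p - 2*q)^2 has shape L^2 M (L != M), so D-series; mu = 6 gives D_6.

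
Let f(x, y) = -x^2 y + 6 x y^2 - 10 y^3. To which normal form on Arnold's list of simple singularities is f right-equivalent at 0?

The Hessian of f at 0 has rank 0. Corank 2; j^3 = -y*(x^2 - 6*x*y + 10*y^2) splits into three distinct lines over C (the quadratic factor has nonzero discriminant), so D_4.

D4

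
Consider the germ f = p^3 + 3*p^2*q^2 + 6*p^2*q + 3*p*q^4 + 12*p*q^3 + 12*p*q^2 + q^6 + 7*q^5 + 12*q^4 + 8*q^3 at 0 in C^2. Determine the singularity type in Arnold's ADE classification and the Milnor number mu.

The Hessian of f at 0 has rank 0. Corank 2; j^3 = (p + 2*q)^3 is a perfect cube, so E-series; the 5-jet and mu = 8 give E_8.

Type E8, Milnor number mu = 8.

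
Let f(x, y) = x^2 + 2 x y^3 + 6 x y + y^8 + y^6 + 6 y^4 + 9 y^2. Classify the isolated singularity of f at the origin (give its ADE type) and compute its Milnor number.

Type A7, Milnor number mu = 7.

The Hessian of f at 0 has rank 1. Corank 1: A-series; mu = 7 gives A_7.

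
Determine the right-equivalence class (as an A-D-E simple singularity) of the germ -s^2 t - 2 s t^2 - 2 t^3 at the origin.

The Hessian of f at 0 is [[0, 0], [0, 0]] with rank 0, so corank 2. A Groebner basis of the Jacobian ideal J(f) in C{s,t} is {t^3, s^2 + 2*t^2, s*t + t^2}; counting standard monomials gives mu = 4. Corank 2; j^3 = -t*(s^2 + 2*s*t + 2*t^2) splits into three distinct lines over C (the quadratic factor has nonzero discriminant), so D_4.

D_4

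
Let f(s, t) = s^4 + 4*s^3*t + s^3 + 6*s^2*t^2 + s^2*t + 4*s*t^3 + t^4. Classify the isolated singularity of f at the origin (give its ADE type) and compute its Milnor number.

Type D_{5}, Milnor number mu = 5.

The Hessian of f at 0 is [[0, 0], [0, 0]] with rank 0, so corank 2. A Groebner basis of the Jacobian ideal J(f) in C{s,t} is {s*t^2, -s*t/4 + t^3, s^2 + s*t}; counting standard monomials gives mu = 5. Corank 2; j^3 = s^2*(s + t) has shape L^2 M (L != M), so D-series; mu = 5 gives D_5.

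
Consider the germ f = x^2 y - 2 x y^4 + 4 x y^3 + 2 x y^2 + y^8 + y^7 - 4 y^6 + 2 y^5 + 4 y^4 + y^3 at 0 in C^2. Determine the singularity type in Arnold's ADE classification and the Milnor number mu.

The Hessian of f at 0 has rank 0. Corank 2; j^3 = y*(x + y)^2 has shape L^2 M (L != M), so D-series; mu = 9 gives D_9.

Type D_{9}, Milnor number mu = 9.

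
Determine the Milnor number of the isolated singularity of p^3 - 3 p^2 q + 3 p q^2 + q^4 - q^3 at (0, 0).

The Hessian of f at 0 has rank 0. Corank 2; j^3 = (p - q)^3 is a perfect cube, so E-series; the 4-jet and mu = 6 give E_6.

6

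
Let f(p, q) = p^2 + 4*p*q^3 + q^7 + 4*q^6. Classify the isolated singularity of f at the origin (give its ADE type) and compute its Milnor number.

Type A6, Milnor number mu = 6.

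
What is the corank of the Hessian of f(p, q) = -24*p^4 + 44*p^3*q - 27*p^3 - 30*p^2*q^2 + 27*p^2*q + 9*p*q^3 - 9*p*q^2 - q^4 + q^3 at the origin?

The Hessian at 0 is [[0, 0], [0, 0]] of rank 0; hence corank 2.

2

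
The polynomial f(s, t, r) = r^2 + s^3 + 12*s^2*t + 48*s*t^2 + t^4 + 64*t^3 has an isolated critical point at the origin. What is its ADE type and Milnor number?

The Hessian of f at 0 has rank 1. Corank 2; j^3 = (s + 4*t)^3 is a perfect cube, so E-series; the 4-jet and mu = 6 give E_6.

Type E_6, Milnor number mu = 6.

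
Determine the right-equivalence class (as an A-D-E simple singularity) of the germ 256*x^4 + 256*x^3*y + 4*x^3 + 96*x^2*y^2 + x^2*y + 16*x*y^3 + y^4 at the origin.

D5

The Hessian of f at 0 is [[0, 0], [0, 0]] with rank 0, so corank 2. A Groebner basis of the Jacobian ideal J(f) in C{x,y} is {x*y^2, -x*y/16 + y^3, x^2 + x*y/4}; counting standard monomials gives mu = 5. Corank 2; j^3 = x^2*(4*x + y) has shape L^2 M (L != M), so D-series; mu = 5 gives D_5.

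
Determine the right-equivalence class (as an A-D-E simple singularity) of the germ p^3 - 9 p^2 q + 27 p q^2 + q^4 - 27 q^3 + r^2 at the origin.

The Hessian of f at 0 is [[0, 0, 0], [0, 0, 0], [0, 0, 2]] with rank 1, so corank 2. A Groebner basis of the Jacobian ideal J(f) in C{p,q,r} is {q^3, p^2 - 6*p*q + 9*q^2, r}; counting standard monomials gives mu = 6. Corank 2; j^3 = (p - 3*q)^3 is a perfect cube, so E-series; the 4-jet and mu = 6 give E_6.

E_{6}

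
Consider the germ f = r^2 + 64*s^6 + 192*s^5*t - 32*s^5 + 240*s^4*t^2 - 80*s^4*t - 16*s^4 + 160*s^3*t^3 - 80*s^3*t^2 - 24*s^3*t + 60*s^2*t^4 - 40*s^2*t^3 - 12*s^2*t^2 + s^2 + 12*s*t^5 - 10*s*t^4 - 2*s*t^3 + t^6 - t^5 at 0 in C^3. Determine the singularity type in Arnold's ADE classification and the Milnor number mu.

Type A4, Milnor number mu = 4.

The Hessian of f at 0 has rank 2. Corank 1: A-series; mu = 4 gives A_4.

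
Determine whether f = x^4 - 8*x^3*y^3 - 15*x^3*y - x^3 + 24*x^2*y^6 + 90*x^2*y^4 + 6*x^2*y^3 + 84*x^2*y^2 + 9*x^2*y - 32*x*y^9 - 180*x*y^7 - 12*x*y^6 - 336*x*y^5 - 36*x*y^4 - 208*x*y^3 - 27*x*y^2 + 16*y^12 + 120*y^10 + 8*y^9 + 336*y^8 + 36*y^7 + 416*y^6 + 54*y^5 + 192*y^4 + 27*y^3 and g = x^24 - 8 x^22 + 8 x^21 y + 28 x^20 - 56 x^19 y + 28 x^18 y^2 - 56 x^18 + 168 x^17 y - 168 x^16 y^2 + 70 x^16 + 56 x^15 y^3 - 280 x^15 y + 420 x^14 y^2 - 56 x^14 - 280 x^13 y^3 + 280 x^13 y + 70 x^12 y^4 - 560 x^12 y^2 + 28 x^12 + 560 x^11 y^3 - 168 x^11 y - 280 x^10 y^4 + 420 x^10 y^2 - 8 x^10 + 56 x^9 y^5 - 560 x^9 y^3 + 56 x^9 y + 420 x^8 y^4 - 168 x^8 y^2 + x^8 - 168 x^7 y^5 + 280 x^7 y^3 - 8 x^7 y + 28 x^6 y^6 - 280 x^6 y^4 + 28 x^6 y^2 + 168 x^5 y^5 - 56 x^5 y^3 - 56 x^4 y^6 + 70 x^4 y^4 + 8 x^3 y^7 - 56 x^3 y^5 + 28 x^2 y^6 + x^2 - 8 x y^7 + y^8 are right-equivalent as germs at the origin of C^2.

The Hessian of f at 0 has rank 0. Corank 2; j^3 = -(x - 3*y)^3 is a perfect cube, so E-series; the 4-jet and mu = 7 give E_7. The Hessian of g at 0 has rank 1. Corank 1: A-series; mu = 7 gives A_7. f is E_7 but g is A_7, hence not right-equivalent.

No.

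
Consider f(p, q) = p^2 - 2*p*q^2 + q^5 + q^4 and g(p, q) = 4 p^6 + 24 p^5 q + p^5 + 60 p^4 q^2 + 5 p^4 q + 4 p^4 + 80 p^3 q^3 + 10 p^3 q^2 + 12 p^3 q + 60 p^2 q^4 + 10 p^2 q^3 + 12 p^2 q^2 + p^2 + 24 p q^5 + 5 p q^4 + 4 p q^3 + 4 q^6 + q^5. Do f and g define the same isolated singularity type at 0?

The Hessian of f at 0 is [[2, 0], [0, 0]] with rank 1, so corank 1. A Groebner basis of the Jacobian ideal J(f) in C{p,q} is {p^2, -p + q^2}; counting standard monomials gives mu = 4. Corank 1: A-series; mu = 4 gives A_4. The Hessian of g at 0 is [[2, 0], [0, 0]] with rank 1, so corank 1. A Groebner basis of the Jacobian ideal J(g) in C{p,q} is {p/2 + q^3, p^2, p*q}; counting standard monomials gives mu = 4. Corank 1: A-series; mu = 4 gives A_4. Both have type A_4, hence right-equivalent.

Yes.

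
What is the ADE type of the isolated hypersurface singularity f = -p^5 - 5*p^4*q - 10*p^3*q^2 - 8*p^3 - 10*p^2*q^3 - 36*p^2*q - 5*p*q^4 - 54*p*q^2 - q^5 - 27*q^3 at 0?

The Hessian of f at 0 has rank 0. Corank 2; j^3 = -(2*p + 3*q)^3 is a perfect cube, so E-series; the 5-jet and mu = 8 give E_8.

E_8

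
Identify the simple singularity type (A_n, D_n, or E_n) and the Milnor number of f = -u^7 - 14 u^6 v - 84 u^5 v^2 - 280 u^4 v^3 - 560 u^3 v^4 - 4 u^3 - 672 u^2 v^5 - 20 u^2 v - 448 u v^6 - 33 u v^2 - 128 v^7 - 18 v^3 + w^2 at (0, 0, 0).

Type D_8, Milnor number mu = 8.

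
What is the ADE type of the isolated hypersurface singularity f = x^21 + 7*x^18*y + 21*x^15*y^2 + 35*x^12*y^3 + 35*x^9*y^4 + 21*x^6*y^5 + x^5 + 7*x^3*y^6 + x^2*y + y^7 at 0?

D_{8}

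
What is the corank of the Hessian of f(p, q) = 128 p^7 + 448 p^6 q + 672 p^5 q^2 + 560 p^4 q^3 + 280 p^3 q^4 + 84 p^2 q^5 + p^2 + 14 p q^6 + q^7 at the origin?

1

The Hessian at 0 is [[2, 0], [0, 0]] of rank 1; hence corank 1.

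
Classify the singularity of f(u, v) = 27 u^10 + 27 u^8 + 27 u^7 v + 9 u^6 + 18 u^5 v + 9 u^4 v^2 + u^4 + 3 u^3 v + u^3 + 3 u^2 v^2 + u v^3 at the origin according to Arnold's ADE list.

E_{7}

The Hessian of f at 0 has rank 0. Corank 2; j^3 = u^3 is a perfect cube, so E-series; the 4-jet and mu = 7 give E_7.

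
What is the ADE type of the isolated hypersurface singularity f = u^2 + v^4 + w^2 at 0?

The Hessian of f at 0 is [[2, 0, 0], [0, 0, 0], [0, 0, 2]] with rank 2, so corank 1. A Groebner basis of the Jacobian ideal J(f) in C{u,v,w} is {v^3, u, w}; counting standard monomials gives mu = 3. Corank 1: A-series; mu = 3 gives A_3.

A_3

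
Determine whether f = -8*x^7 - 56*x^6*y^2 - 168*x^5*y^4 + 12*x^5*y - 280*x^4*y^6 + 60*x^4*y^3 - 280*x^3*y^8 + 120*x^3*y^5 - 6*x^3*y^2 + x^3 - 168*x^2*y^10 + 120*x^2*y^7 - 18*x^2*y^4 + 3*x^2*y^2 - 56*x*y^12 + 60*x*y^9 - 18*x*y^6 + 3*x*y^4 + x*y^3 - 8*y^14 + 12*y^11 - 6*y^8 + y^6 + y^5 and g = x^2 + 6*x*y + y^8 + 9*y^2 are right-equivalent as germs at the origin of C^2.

The Hessian of f at 0 is [[0, 0], [0, 0]] with rank 0, so corank 2. A Groebner basis of the Jacobian ideal J(f) in C{x,y} is {-x^2 + y^4 - y^3/3, x^3, x^2*y + x^2/3 + y^3/9, x^2 + x*y^2 + y^3/3}; counting standard monomials gives mu = 7. Corank 2; j^3 = x^3 is a perfect cube, so E-series; the 4-jet and mu = 7 give E_7. The Hessian of g at 0 is [[2, 6], [6, 18]] with rank 1, so corank 1. A Groebner basis of the Jacobian ideal J(g) in C{x,y} is {y^7, x + 3*y}; counting standard monomials gives mu = 7. Corank 1: A-series; mu = 7 gives A_7. f is E_7 but g is A_7, hence not right-equivalent.

No.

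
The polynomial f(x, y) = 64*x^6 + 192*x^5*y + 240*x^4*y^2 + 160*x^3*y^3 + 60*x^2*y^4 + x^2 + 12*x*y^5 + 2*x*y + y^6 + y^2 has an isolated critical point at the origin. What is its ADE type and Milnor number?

Type A_5, Milnor number mu = 5.

The Hessian of f at 0 is [[2, 2], [2, 2]] with rank 1, so corank 1. A Groebner basis of the Jacobian ideal J(f) in C{x,y} is {y^5, x + y}; counting standard monomials gives mu = 5. Corank 1: A-series; mu = 5 gives A_5.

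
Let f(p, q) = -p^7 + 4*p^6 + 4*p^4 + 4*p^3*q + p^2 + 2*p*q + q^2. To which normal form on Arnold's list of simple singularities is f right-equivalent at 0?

A6

The Hessian of f at 0 has rank 1. Corank 1: A-series; mu = 6 gives A_6.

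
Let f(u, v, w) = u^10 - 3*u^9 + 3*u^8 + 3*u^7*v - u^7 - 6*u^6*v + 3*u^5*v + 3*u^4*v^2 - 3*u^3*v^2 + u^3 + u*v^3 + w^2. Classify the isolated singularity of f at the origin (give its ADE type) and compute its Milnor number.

The Hessian of f at 0 has rank 1. Corank 2; j^3 = u^3 is a perfect cube, so E-series; the 4-jet and mu = 7 give E_7.

Type E_7, Milnor number mu = 7.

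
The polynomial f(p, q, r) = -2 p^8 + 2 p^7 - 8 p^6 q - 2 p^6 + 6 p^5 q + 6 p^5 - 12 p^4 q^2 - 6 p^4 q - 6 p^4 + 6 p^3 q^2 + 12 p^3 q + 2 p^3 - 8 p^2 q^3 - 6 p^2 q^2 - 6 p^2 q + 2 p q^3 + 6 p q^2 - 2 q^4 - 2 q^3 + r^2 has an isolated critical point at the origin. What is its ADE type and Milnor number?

Type E_7, Milnor number mu = 7.

The Hessian of f at 0 is [[0, 0, 0], [0, 0, 0], [0, 0, 2]] with rank 1, so corank 2. A Groebner basis of the Jacobian ideal J(f) in C{p,q,r} is {3*p^2/4 - 3*p*q/2 + q^4 + q^3/4 + 3*q^2/4, p^3 + 3*p^2/2 - 3*p*q - q^3/2 + 3*q^2/2, p^2*q + 5*p^2/4 - 5*p*q/2 - 7*q^3/12 + 5*q^2/4, 3*p^2/4 + p*q^2 - 3*p*q/2 - 3*q^3/4 + 3*q^2/4, r}; counting standard monomials gives mu = 7. Corank 2; j^3 = 2*(p - q)^3 is a perfect cube, so E-series; the 4-jet and mu = 7 give E_7.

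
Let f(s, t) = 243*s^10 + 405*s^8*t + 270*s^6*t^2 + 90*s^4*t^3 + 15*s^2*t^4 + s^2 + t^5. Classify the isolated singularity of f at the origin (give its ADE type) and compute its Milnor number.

Type A_4, Milnor number mu = 4.

The Hessian of f at 0 is [[2, 0], [0, 0]] with rank 1, so corank 1. A Groebner basis of the Jacobian ideal J(f) in C{s,t} is {t^4, s}; counting standard monomials gives mu = 4. Corank 1: A-series; mu = 4 gives A_4.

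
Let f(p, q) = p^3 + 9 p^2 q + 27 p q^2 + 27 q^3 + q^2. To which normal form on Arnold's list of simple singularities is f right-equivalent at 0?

A_{2}

The Hessian of f at 0 has rank 1. Corank 1: A-series; mu = 2 gives A_2.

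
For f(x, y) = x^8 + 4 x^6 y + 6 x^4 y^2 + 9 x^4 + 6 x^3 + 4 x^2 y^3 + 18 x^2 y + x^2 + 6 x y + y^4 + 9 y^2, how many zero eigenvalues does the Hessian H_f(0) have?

1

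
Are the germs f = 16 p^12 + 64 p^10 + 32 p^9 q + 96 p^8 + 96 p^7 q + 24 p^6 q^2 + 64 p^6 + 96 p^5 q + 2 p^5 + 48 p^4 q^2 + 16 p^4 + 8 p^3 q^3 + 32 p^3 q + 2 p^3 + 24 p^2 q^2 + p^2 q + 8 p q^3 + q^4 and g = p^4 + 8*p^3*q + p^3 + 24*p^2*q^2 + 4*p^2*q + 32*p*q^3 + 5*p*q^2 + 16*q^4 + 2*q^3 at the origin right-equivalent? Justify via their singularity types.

Yes.

The Hessian of f at 0 has rank 0. Corank 2; j^3 = p^2*(2*p + q) has shape L^2 M (L != M), so D-series; mu = 5 gives D_5. The Hessian of g at 0 has rank 0. Corank 2; j^3 = (p + q)^2*(p + 2*q) has shape L^2 M (L != M), so D-series; mu = 5 gives D_5. Both have type D_5, hence right-equivalent.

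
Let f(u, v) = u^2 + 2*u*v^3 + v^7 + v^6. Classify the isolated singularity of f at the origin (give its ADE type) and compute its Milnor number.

The Hessian of f at 0 is [[2, 0], [0, 0]] with rank 1, so corank 1. A Groebner basis of the Jacobian ideal J(f) in C{u,v} is {u + v^3, u^2}; counting standard monomials gives mu = 6. Corank 1: A-series; mu = 6 gives A_6.

Type A_{6}, Milnor number mu = 6.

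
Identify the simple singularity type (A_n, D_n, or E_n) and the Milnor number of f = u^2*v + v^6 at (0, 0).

The Hessian of f at 0 has rank 0. Corank 2; j^3 = u^2*v has shape L^2 M (L != M), so D-series; mu = 7 gives D_7.

Type D7, Milnor number mu = 7.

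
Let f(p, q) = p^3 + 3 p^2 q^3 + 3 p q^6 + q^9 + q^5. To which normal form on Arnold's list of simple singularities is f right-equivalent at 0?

The Hessian of f at 0 is [[0, 0], [0, 0]] with rank 0, so corank 2. A Groebner basis of the Jacobian ideal J(f) in C{p,q} is {p^2/2 + p*q^3, q^4, p^3, p^2*q}; counting standard monomials gives mu = 8. Corank 2; j^3 = p^3 is a perfect cube, so E-series; the 5-jet and mu = 8 give E_8.

E8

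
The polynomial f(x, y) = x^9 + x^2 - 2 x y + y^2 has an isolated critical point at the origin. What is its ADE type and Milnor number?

Type A_{8}, Milnor number mu = 8.

The Hessian of f at 0 has rank 1. Corank 1: A-series; mu = 8 gives A_8.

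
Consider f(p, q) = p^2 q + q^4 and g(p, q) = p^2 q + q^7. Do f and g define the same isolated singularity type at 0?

No.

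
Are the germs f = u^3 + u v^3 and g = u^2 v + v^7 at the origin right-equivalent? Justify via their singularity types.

No.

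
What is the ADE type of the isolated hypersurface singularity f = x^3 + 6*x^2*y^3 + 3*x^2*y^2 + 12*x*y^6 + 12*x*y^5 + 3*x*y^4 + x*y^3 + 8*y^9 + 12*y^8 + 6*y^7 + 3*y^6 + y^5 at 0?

The Hessian of f at 0 is [[0, 0], [0, 0]] with rank 0, so corank 2. A Groebner basis of the Jacobian ideal J(f) in C{x,y} is {-x^2 + y^4 - y^3/3, x^3, x^2*y + x^2/3 + y^3/9, x^2 + x*y^2 + y^3/3}; counting standard monomials gives mu = 7. Corank 2; j^3 = x^3 is a perfect cube, so E-series; the 4-jet and mu = 7 give E_7.

E_7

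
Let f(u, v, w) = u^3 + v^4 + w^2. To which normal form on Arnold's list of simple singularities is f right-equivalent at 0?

E_6

The Hessian of f at 0 is [[0, 0, 0], [0, 0, 0], [0, 0, 2]] with rank 1, so corank 2. A Groebner basis of the Jacobian ideal J(f) in C{u,v,w} is {v^3, u^2, w}; counting standard monomials gives mu = 6. Corank 2; j^3 = u^3 is a perfect cube, so E-series; the 4-jet and mu = 6 give E_6.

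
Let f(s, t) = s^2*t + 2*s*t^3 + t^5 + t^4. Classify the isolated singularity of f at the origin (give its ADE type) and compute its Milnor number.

Type D_5, Milnor number mu = 5.

The Hessian of f at 0 has rank 0. Corank 2; j^3 = s^2*t has shape L^2 M (L != M), so D-series; mu = 5 gives D_5.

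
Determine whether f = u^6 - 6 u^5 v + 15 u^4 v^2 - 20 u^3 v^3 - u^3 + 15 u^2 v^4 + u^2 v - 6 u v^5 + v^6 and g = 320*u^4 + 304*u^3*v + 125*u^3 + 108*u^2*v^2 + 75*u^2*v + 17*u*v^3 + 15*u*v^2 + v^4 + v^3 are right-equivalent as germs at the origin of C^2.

No.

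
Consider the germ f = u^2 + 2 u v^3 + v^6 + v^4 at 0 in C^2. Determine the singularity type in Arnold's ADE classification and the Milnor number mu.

Type A_3, Milnor number mu = 3.

The Hessian of f at 0 is [[2, 0], [0, 0]] with rank 1, so corank 1. A Groebner basis of the Jacobian ideal J(f) in C{u,v} is {v^3, u}; counting standard monomials gives mu = 3. Corank 1: A-series; mu = 3 gives A_3.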